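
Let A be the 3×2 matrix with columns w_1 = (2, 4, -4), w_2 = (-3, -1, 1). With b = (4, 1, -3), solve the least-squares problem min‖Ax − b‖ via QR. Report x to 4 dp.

x = (0.2000, -1.2000)

w_1 = (2, 4, -4); ‖w_1‖ = 6.0000, so q_1 = (0.3333, 0.6667, -0.6667).
q_1·w_2 = 0.3333·(-3) + 0.6667·(-1) + (-0.6667)·1 = -2.3333.
u_2 = w_2 + 2.3333·q_1 = (-2.2222, 0.5556, -0.5556).
‖u_2‖ = 2.3570, so q_2 = (-0.9428, 0.2357, -0.2357).
Qᵀb = (4.0000, -2.8284).
Back-substitute: x_2 = -2.8284/2.3570 = -1.2000.
x_1 = (4.0000 + 2.3333·(-1.2000))/6.0000 = 0.2000.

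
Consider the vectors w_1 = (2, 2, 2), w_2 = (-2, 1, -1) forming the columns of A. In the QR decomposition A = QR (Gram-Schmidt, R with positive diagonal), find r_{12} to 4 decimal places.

e_1 = w_1/‖w_1‖ = (2, 2, 2)/3.4641 = (0.5774, 0.5774, 0.5774).
r_{12} = e_1·w_2 = -1.1547.

r_{12} = -1.1547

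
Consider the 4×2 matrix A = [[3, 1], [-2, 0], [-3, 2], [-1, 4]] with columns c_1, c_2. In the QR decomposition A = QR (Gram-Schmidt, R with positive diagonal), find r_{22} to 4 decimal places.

r_{22} = 4.3439

c_1 = (3, -2, -3, -1); ‖c_1‖ = 4.7958, so e_1 = (0.6255, -0.4170, -0.6255, -0.2085).
e_1·c_2 = 0.6255·1 + (-0.4170)·0 + (-0.6255)·2 + (-0.2085)·4 = -1.4596.
u_2 = c_2 + 1.4596·e_1 = (1.9130, -0.6087, 1.0870, 3.6957).
r_{22} = ‖u_2‖ = 4.3439.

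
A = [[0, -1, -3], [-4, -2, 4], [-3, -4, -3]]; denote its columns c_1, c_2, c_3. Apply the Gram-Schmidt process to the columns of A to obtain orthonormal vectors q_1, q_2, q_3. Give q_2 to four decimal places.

c_1 = (0, -4, -3); ‖c_1‖ = 5.0000, so q_1 = (0.0000, -0.8000, -0.6000).
q_1·c_2 = 0.0000·(-1) + (-0.8000)·(-2) + (-0.6000)·(-4) = 4.0000.
u_2 = c_2 − 4.0000·q_1 = (-1.0000, 1.2000, -1.6000).
‖u_2‖ = 2.2361, so q_2 = (-0.4472, 0.5367, -0.7155).

q_2 = (-0.4472, 0.5367, -0.7155)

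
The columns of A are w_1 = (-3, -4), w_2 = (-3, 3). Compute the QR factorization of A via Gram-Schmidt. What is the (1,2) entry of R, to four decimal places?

w_1 = (-3, -4); ‖w_1‖ = 5.0000, so e_1 = (-0.6000, -0.8000).
r_{12} = e_1·w_2 = -0.6000.

r_{12} = -0.6000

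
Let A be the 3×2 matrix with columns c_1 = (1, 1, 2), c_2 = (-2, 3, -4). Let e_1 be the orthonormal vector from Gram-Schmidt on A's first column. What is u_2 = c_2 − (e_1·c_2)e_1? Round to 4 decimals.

c_1 = (1, 1, 2); ‖c_1‖ = 2.4495, so e_1 = (0.4082, 0.4082, 0.8165).
e_1·c_2 = 0.4082·(-2) + 0.4082·3 + 0.8165·(-4) = -2.8577.
u_2 = c_2 + 2.8577·e_1 = (-0.8333, 4.1667, -1.6667).

u_2 = (-0.8333, 4.1667, -1.6667)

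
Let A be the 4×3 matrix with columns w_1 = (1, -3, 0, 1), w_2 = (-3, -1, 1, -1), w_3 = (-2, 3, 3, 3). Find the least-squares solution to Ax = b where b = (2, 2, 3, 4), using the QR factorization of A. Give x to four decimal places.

e_1 = w_1/‖w_1‖ = (1, -3, 0, 1)/3.3166 = (0.3015, -0.9045, 0.0000, 0.3015).
r_{12} = e_1·w_2 = -0.3015.
u_2 = w_2 + 0.3015·e_1 = (-2.9091, -1.2727, 1.0000, -0.9091).
‖u_2‖ = 3.4510, so e_2 = (-0.8430, -0.3688, 0.2898, -0.2634).
r_{13} = e_1·w_3 = -2.4121; r_{23} = e_2·w_3 = 0.6586.
u_3 = w_3 + 2.4121·e_1 − 0.6586·e_2 = (-0.7176, 1.0611, 2.8092, 3.9008).
‖u_3‖ = 4.9747, so e_3 = (-0.1442, 0.2133, 0.5647, 0.7841).
Qᵀb = (0.0000, -2.6080, 4.9686).
Back-substitute: x_3 = 4.9686/4.9747 = 0.9988.
x_2 = (-2.6080 − 0.6586·0.9988)/3.4510 = -0.9463.
x_1 = (0.0000 + 0.3015·(-0.9463) + 2.4121·0.9988)/3.3166 = 0.6403.

x = (0.6403, -0.9463, 0.9988)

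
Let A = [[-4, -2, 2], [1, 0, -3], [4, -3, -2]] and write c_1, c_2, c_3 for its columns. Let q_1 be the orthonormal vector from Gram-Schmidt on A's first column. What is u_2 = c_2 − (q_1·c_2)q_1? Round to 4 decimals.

u_2 = (-2.4848, 0.1212, -2.5152)

c_1 = (-4, 1, 4); ‖c_1‖ = 5.7446, so q_1 = (-0.6963, 0.1741, 0.6963).
q_1·c_2 = (-0.6963)·(-2) + 0.1741·0 + 0.6963·(-3) = -0.6963.
u_2 = c_2 + 0.6963·q_1 = (-2.4848, 0.1212, -2.5152).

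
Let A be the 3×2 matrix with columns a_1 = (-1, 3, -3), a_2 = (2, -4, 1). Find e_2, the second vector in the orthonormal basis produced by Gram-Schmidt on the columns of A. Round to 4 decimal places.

a_1 = (-1, 3, -3); ‖a_1‖ = 4.3589, so e_1 = (-0.2294, 0.6882, -0.6882).
e_1·a_2 = (-0.2294)·2 + 0.6882·(-4) + (-0.6882)·1 = -3.9001.
u_2 = a_2 + 3.9001·e_1 = (1.1053, -1.3158, -1.6842).
‖u_2‖ = 2.4061, so e_2 = (0.4594, -0.5468, -0.7000).

e_2 = (0.4594, -0.5468, -0.7000)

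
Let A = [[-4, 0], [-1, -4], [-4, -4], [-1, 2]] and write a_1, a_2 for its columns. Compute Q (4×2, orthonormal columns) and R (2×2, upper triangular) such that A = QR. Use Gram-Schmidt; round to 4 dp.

a_1 = (-4, -1, -4, -1); ‖a_1‖ = 5.8310, so e_1 = (-0.6860, -0.1715, -0.6860, -0.1715).
e_1·a_2 = (-0.6860)·0 + (-0.1715)·(-4) + (-0.6860)·(-4) + (-0.1715)·2 = 3.0870.
u_2 = a_2 − 3.0870·e_1 = (2.1176, -3.4706, -1.8824, 2.5294).
‖u_2‖ = 5.1450, so e_2 = (0.4116, -0.6746, -0.3659, 0.4916).

Q = [[-0.6860, 0.4116], [-0.1715, -0.6746], [-0.6860, -0.3659], [-0.1715, 0.4916]], R = [[5.8310, 3.0870], [0.0000, 5.1450]]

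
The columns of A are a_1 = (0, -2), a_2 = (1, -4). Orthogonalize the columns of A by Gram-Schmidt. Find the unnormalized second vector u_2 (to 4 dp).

u_2 = (1.0000, 0.0000)

q_1 = a_1/‖a_1‖ = (0, -2)/2.0000 = (0.0000, -1.0000).
r_{12} = q_1·a_2 = 4.0000.
u_2 = a_2 − 4.0000·q_1 = (1.0000, 0.0000).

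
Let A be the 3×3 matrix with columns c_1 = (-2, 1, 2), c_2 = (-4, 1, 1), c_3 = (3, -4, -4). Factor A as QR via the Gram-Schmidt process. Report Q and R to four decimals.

Q = [[-0.6667, -0.7288, -0.1562], [0.3333, -0.1041, -0.9370], [0.6667, -0.6768, 0.3123]], R = [[3.0000, 3.6667, -6.0000], [0.0000, 2.1344, 0.9370], [0.0000, 0.0000, 2.0303]]

q_1 = c_1/‖c_1‖ = (-2, 1, 2)/3.0000 = (-0.6667, 0.3333, 0.6667).
r_{12} = q_1·c_2 = 3.6667.
u_2 = c_2 − 3.6667·q_1 = (-1.5556, -0.2222, -1.4444).
‖u_2‖ = 2.1344, so q_2 = (-0.7288, -0.1041, -0.6768).
r_{13} = q_1·c_3 = -6.0000; r_{23} = q_2·c_3 = 0.9370.
u_3 = c_3 + 6.0000·q_1 − 0.9370·q_2 = (-0.3171, -1.9024, 0.6341).
‖u_3‖ = 2.0303, so q_3 = (-0.1562, -0.9370, 0.3123).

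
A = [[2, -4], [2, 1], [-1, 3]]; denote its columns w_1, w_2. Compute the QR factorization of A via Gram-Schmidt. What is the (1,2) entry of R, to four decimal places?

r_{12} = -3.0000

e_1 = w_1/‖w_1‖ = (2, 2, -1)/3.0000 = (0.6667, 0.6667, -0.3333).
r_{12} = e_1·w_2 = -3.0000.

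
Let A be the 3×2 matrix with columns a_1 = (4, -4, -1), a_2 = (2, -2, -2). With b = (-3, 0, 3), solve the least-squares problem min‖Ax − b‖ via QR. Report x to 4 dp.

q_1 = a_1/‖a_1‖ = (4, -4, -1)/5.7446 = (0.6963, -0.6963, -0.1741).
r_{12} = q_1·a_2 = 3.1334.
u_2 = a_2 − 3.1334·q_1 = (-0.1818, 0.1818, -1.4545).
‖u_2‖ = 1.4771, so q_2 = (-0.1231, 0.1231, -0.9847).
Qᵀb = (-2.6112, -2.5849).
Back-substitute: x_2 = -2.5849/1.4771 = -1.7500.
x_1 = (-2.6112 − 3.1334·(-1.7500))/5.7446 = 0.5000.

x = (0.5000, -1.7500)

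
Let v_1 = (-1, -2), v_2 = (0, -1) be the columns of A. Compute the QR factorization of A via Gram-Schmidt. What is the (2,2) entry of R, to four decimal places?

r_{22} = 0.4472

v_1 = (-1, -2); ‖v_1‖ = 2.2361, so e_1 = (-0.4472, -0.8944).
e_1·v_2 = (-0.4472)·0 + (-0.8944)·(-1) = 0.8944.
u_2 = v_2 − 0.8944·e_1 = (0.4000, -0.2000).
r_{22} = ‖u_2‖ = 0.4472.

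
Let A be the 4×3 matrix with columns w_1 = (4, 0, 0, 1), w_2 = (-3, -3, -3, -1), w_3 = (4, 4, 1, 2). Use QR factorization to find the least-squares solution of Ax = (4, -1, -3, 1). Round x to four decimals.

x = (1.2542, 1.1825, 0.6140)

w_1 = (4, 0, 0, 1); ‖w_1‖ = 4.1231, so e_1 = (0.9701, 0.0000, 0.0000, 0.2425).
e_1·w_2 = 0.9701·(-3) + 0.0000·(-3) + 0.0000·(-3) + 0.2425·(-1) = -3.1530.
u_2 = w_2 + 3.1530·e_1 = (0.0588, -3.0000, -3.0000, -0.2353).
‖u_2‖ = 4.2496, so e_2 = (0.0138, -0.7060, -0.7060, -0.0554).
e_1·w_3 = 0.9701·4 + 0.0000·4 + 0.0000·1 + 0.2425·2 = 4.3656; e_2·w_3 = 0.0138·4 + (-0.7060)·4 + (-0.7060)·1 + (-0.0554)·2 = -3.5851.
u_3 = w_3 − 4.3656·e_1 + 3.5851·e_2 = (-0.1857, 1.4691, -1.5309, 0.7427).
‖u_3‖ = 2.2556, so e_3 = (-0.0823, 0.6513, -0.6787, 0.3292).
Qᵀb = (4.1231, 2.8238, 1.3849).
Back-substitute: x_3 = 1.3849/2.2556 = 0.6140.
x_2 = (2.8238 + 3.5851·0.6140)/4.2496 = 1.1825.
x_1 = (4.1231 + 3.1530·1.1825 − 4.3656·0.6140)/4.1231 = 1.2542.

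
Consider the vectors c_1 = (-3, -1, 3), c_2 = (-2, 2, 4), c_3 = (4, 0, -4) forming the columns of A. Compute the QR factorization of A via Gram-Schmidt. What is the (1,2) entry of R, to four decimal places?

c_1 = (-3, -1, 3); ‖c_1‖ = 4.3589, so e_1 = (-0.6882, -0.2294, 0.6882).
r_{12} = e_1·c_2 = 3.6707.

r_{12} = 3.6707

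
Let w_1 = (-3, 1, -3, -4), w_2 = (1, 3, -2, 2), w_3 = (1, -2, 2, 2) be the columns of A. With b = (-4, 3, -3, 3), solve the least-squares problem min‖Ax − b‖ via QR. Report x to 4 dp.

x = (2.7143, 2.3896, 4.1169)

w_1 = (-3, 1, -3, -4); ‖w_1‖ = 5.9161, so e_1 = (-0.5071, 0.1690, -0.5071, -0.6761).
e_1·w_2 = (-0.5071)·1 + 0.1690·3 + (-0.5071)·(-2) + (-0.6761)·2 = -0.3381.
u_2 = w_2 + 0.3381·e_1 = (0.8286, 3.0571, -2.1714, 1.7714).
‖u_2‖ = 4.2292, so e_2 = (0.1959, 0.7229, -0.5134, 0.4189).
e_1·w_3 = (-0.5071)·1 + 0.1690·(-2) + (-0.5071)·2 + (-0.6761)·2 = -3.2116; e_2·w_3 = 0.1959·1 + 0.7229·(-2) + (-0.5134)·2 + 0.4189·2 = -1.4390.
u_3 = w_3 + 3.2116·e_1 + 1.4390·e_2 = (-0.3466, -0.4169, -0.3674, 0.4313).
‖u_3‖ = 0.7842, so e_3 = (-0.4420, -0.5316, -0.4685, 0.5500).
Qᵀb = (2.0284, 4.1819, 3.2286).
Back-substitute: x_3 = 3.2286/0.7842 = 4.1169.
x_2 = (4.1819 + 1.4390·4.1169)/4.2292 = 2.3896.
x_1 = (2.0284 + 0.3381·2.3896 + 3.2116·4.1169)/5.9161 = 2.7143.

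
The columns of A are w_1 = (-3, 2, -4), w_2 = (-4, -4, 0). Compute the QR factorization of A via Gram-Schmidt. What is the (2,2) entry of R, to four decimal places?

r_{22} = 5.6079

w_1 = (-3, 2, -4); ‖w_1‖ = 5.3852, so e_1 = (-0.5571, 0.3714, -0.7428).
e_1·w_2 = (-0.5571)·(-4) + 0.3714·(-4) + (-0.7428)·0 = 0.7428.
u_2 = w_2 − 0.7428·e_1 = (-3.5862, -4.2759, 0.5517).
r_{22} = ‖u_2‖ = 5.6079.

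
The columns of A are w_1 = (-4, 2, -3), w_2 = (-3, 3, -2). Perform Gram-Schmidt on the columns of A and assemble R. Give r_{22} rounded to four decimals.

r_{22} = 1.4622

w_1 = (-4, 2, -3); ‖w_1‖ = 5.3852, so e_1 = (-0.7428, 0.3714, -0.5571).
e_1·w_2 = (-0.7428)·(-3) + 0.3714·3 + (-0.5571)·(-2) = 4.4567.
u_2 = w_2 − 4.4567·e_1 = (0.3103, 1.3448, 0.4828).
r_{22} = ‖u_2‖ = 1.4622.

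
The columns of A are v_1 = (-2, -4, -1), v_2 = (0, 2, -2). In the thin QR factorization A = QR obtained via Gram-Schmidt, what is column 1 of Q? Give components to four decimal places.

e_1 = (-0.4364, -0.8729, -0.2182)

e_1 = v_1/‖v_1‖ = (-2, -4, -1)/4.5826 = (-0.4364, -0.8729, -0.2182).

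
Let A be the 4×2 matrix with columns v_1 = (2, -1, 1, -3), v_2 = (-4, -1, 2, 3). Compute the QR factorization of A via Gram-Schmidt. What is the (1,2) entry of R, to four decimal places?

r_{12} = -3.6148

v_1 = (2, -1, 1, -3); ‖v_1‖ = 3.8730, so q_1 = (0.5164, -0.2582, 0.2582, -0.7746).
r_{12} = q_1·v_2 = -3.6148.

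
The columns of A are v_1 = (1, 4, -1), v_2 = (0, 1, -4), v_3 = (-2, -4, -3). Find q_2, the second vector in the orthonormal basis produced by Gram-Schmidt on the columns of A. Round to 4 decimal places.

q_2 = (-0.1212, -0.2121, -0.9697)

v_1 = (1, 4, -1); ‖v_1‖ = 4.2426, so q_1 = (0.2357, 0.9428, -0.2357).
q_1·v_2 = 0.2357·0 + 0.9428·1 + (-0.2357)·(-4) = 1.8856.
u_2 = v_2 − 1.8856·q_1 = (-0.4444, -0.7778, -3.5556).
‖u_2‖ = 3.6667, so q_2 = (-0.1212, -0.2121, -0.9697).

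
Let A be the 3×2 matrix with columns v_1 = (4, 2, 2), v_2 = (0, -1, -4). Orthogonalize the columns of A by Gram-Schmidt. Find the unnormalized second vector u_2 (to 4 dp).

u_2 = (1.6667, -0.1667, -3.1667)

v_1 = (4, 2, 2); ‖v_1‖ = 4.8990, so q_1 = (0.8165, 0.4082, 0.4082).
q_1·v_2 = 0.8165·0 + 0.4082·(-1) + 0.4082·(-4) = -2.0412.
u_2 = v_2 + 2.0412·q_1 = (1.6667, -0.1667, -3.1667).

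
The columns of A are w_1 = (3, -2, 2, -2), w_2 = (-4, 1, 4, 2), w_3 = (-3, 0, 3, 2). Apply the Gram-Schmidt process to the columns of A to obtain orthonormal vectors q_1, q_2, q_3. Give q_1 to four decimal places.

q_1 = w_1/‖w_1‖ = (3, -2, 2, -2)/4.5826 = (0.6547, -0.4364, 0.4364, -0.4364).

q_1 = (0.6547, -0.4364, 0.4364, -0.4364)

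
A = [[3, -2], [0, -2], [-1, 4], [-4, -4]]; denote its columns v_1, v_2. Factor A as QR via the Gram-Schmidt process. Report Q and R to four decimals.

e_1 = v_1/‖v_1‖ = (3, 0, -1, -4)/5.0990 = (0.5883, 0.0000, -0.1961, -0.7845).
r_{12} = e_1·v_2 = 1.1767.
u_2 = v_2 − 1.1767·e_1 = (-2.6923, -2.0000, 4.2308, -3.0769).
‖u_2‖ = 6.2141, so e_2 = (-0.4333, -0.3218, 0.6808, -0.4951).

Q = [[0.5883, -0.4333], [0.0000, -0.3218], [-0.1961, 0.6808], [-0.7845, -0.4951]], R = [[5.0990, 1.1767], [0.0000, 6.2141]]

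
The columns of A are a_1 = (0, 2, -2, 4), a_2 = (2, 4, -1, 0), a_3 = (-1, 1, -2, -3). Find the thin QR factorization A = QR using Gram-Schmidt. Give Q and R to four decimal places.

Q = [[0.0000, 0.4875, -0.5346], [0.4082, 0.7718, 0.0836], [-0.4082, -0.0406, -0.7347], [0.8165, -0.4062, -0.4092]], R = [[4.8990, 2.0412, -1.2247], [0.0000, 4.1028, 1.5843], [0.0000, 0.0000, 3.3151]]

a_1 = (0, 2, -2, 4); ‖a_1‖ = 4.8990, so q_1 = (0.0000, 0.4082, -0.4082, 0.8165).
q_1·a_2 = 0.0000·2 + 0.4082·4 + (-0.4082)·(-1) + 0.8165·0 = 2.0412.
u_2 = a_2 − 2.0412·q_1 = (2.0000, 3.1667, -0.1667, -1.6667).
‖u_2‖ = 4.1028, so q_2 = (0.4875, 0.7718, -0.0406, -0.4062).
q_1·a_3 = 0.0000·(-1) + 0.4082·1 + (-0.4082)·(-2) + 0.8165·(-3) = -1.2247; q_2·a_3 = 0.4875·(-1) + 0.7718·1 + (-0.0406)·(-2) + (-0.4062)·(-3) = 1.5843.
u_3 = a_3 + 1.2247·q_1 − 1.5843·q_2 = (-1.7723, 0.2772, -2.4356, -1.3564).
‖u_3‖ = 3.3151, so q_3 = (-0.5346, 0.0836, -0.7347, -0.4092).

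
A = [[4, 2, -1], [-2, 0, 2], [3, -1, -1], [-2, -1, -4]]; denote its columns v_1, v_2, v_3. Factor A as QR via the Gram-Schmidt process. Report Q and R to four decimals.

q_1 = v_1/‖v_1‖ = (4, -2, 3, -2)/5.7446 = (0.6963, -0.3482, 0.5222, -0.3482).
r_{12} = q_1·v_2 = 1.2185.
u_2 = v_2 − 1.2185·q_1 = (1.1515, 0.4242, -1.6364, -0.5758).
‖u_2‖ = 2.1249, so q_2 = (0.5419, 0.1997, -0.7701, -0.2710).
r_{13} = q_1·v_3 = -0.5222; r_{23} = q_2·v_3 = 1.7113.
u_3 = v_3 + 0.5222·q_1 − 1.7113·q_2 = (-1.5638, 1.4765, 0.5906, -3.7181).
‖u_3‖ = 4.3357, so q_3 = (-0.3607, 0.3405, 0.1362, -0.8576).

Q = [[0.6963, 0.5419, -0.3607], [-0.3482, 0.1997, 0.3405], [0.5222, -0.7701, 0.1362], [-0.3482, -0.2710, -0.8576]], R = [[5.7446, 1.2185, -0.5222], [0.0000, 2.1249, 1.7113], [0.0000, 0.0000, 4.3357]]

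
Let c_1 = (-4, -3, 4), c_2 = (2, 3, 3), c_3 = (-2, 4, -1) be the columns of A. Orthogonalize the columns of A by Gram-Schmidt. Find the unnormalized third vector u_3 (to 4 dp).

u_3 = (-3.0650, 2.9190, -0.8757)

c_1 = (-4, -3, 4); ‖c_1‖ = 6.4031, so e_1 = (-0.6247, -0.4685, 0.6247).
e_1·c_2 = (-0.6247)·2 + (-0.4685)·3 + 0.6247·3 = -0.7809.
u_2 = c_2 + 0.7809·e_1 = (1.5122, 2.6341, 3.4878).
‖u_2‖ = 4.6250, so e_2 = (0.3270, 0.5696, 0.7541).
e_1·c_3 = (-0.6247)·(-2) + (-0.4685)·4 + 0.6247·(-1) = -1.2494; e_2·c_3 = 0.3270·(-2) + 0.5696·4 + 0.7541·(-1) = 0.8701.
u_3 = c_3 + 1.2494·e_1 − 0.8701·e_2 = (-3.0650, 2.9190, -0.8757).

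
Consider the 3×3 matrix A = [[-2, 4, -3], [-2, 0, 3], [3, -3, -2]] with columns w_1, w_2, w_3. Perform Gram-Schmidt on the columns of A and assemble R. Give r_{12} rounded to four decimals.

r_{12} = -4.1231

w_1 = (-2, -2, 3); ‖w_1‖ = 4.1231, so e_1 = (-0.4851, -0.4851, 0.7276).
r_{12} = e_1·w_2 = -4.1231.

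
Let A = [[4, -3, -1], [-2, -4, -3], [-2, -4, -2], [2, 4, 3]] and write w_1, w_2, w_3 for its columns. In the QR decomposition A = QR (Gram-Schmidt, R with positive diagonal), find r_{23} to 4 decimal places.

w_1 = (4, -2, -2, 2); ‖w_1‖ = 5.2915, so q_1 = (0.7559, -0.3780, -0.3780, 0.3780).
q_1·w_2 = 0.7559·(-3) + (-0.3780)·(-4) + (-0.3780)·(-4) + 0.3780·4 = 2.2678.
u_2 = w_2 − 2.2678·q_1 = (-4.7143, -3.1429, -3.1429, 3.1429).
‖u_2‖ = 7.2012, so q_2 = (-0.6547, -0.4364, -0.4364, 0.4364).
r_{23} = q_2·w_3 = 4.1461.

r_{23} = 4.1461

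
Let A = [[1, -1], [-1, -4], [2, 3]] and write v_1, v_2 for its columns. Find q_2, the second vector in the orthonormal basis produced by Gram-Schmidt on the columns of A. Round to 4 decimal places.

q_2 = (-0.7071, -0.7071, 0.0000)

v_1 = (1, -1, 2); ‖v_1‖ = 2.4495, so q_1 = (0.4082, -0.4082, 0.8165).
q_1·v_2 = 0.4082·(-1) + (-0.4082)·(-4) + 0.8165·3 = 3.6742.
u_2 = v_2 − 3.6742·q_1 = (-2.5000, -2.5000, 0.0000).
‖u_2‖ = 3.5355, so q_2 = (-0.7071, -0.7071, 0.0000).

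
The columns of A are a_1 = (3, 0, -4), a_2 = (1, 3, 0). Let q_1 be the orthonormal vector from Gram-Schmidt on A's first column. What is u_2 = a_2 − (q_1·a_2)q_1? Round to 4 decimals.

u_2 = (0.6400, 3.0000, 0.4800)

q_1 = a_1/‖a_1‖ = (3, 0, -4)/5.0000 = (0.6000, 0.0000, -0.8000).
r_{12} = q_1·a_2 = 0.6000.
u_2 = a_2 − 0.6000·q_1 = (0.6400, 3.0000, 0.4800).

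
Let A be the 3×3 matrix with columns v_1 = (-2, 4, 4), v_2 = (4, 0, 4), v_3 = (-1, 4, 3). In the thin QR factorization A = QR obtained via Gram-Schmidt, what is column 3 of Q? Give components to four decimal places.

e_3 = (0.4851, 0.7276, -0.4851)

e_1 = v_1/‖v_1‖ = (-2, 4, 4)/6.0000 = (-0.3333, 0.6667, 0.6667).
r_{12} = e_1·v_2 = 1.3333.
u_2 = v_2 − 1.3333·e_1 = (4.4444, -0.8889, 3.1111).
‖u_2‖ = 5.4975, so e_2 = (0.8085, -0.1617, 0.5659).
r_{13} = e_1·v_3 = 5.0000; r_{23} = e_2·v_3 = 0.2425.
u_3 = v_3 − 5.0000·e_1 − 0.2425·e_2 = (0.4706, 0.7059, -0.4706).
‖u_3‖ = 0.9701, so e_3 = (0.4851, 0.7276, -0.4851).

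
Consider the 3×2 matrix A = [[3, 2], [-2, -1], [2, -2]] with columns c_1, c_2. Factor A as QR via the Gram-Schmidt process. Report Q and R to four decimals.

Q = [[0.7276, 0.4559], [-0.4851, -0.1865], [0.4851, -0.8703]], R = [[4.1231, 0.9701], [0.0000, 2.8388]]

c_1 = (3, -2, 2); ‖c_1‖ = 4.1231, so e_1 = (0.7276, -0.4851, 0.4851).
e_1·c_2 = 0.7276·2 + (-0.4851)·(-1) + 0.4851·(-2) = 0.9701.
u_2 = c_2 − 0.9701·e_1 = (1.2941, -0.5294, -2.4706).
‖u_2‖ = 2.8388, so e_2 = (0.4559, -0.1865, -0.8703).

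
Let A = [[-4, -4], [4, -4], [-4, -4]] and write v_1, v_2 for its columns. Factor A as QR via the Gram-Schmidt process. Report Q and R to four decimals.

Q = [[-0.5774, -0.4082], [0.5774, -0.8165], [-0.5774, -0.4082]], R = [[6.9282, 2.3094], [0.0000, 6.5320]]

v_1 = (-4, 4, -4); ‖v_1‖ = 6.9282, so e_1 = (-0.5774, 0.5774, -0.5774).
e_1·v_2 = (-0.5774)·(-4) + 0.5774·(-4) + (-0.5774)·(-4) = 2.3094.
u_2 = v_2 − 2.3094·e_1 = (-2.6667, -5.3333, -2.6667).
‖u_2‖ = 6.5320, so e_2 = (-0.4082, -0.8165, -0.4082).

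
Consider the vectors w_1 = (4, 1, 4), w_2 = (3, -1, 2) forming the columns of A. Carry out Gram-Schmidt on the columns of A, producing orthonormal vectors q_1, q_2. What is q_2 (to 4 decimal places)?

q_2 = (0.3984, -0.9007, -0.1732)

w_1 = (4, 1, 4); ‖w_1‖ = 5.7446, so q_1 = (0.6963, 0.1741, 0.6963).
q_1·w_2 = 0.6963·3 + 0.1741·(-1) + 0.6963·2 = 3.3075.
u_2 = w_2 − 3.3075·q_1 = (0.6970, -1.5758, -0.3030).
‖u_2‖ = 1.7495, so q_2 = (0.3984, -0.9007, -0.1732).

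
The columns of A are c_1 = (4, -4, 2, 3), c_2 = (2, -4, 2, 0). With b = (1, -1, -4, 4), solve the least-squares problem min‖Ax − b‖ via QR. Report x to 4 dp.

x = (1.1622, -1.4392)

c_1 = (4, -4, 2, 3); ‖c_1‖ = 6.7082, so q_1 = (0.5963, -0.5963, 0.2981, 0.4472).
q_1·c_2 = 0.5963·2 + (-0.5963)·(-4) + 0.2981·2 + 0.4472·0 = 4.1740.
u_2 = c_2 − 4.1740·q_1 = (-0.4889, -1.5111, 0.7556, -1.8667).
‖u_2‖ = 2.5647, so q_2 = (-0.1906, -0.5892, 0.2946, -0.7278).
Qᵀb = (1.7889, -3.6911).
Back-substitute: x_2 = -3.6911/2.5647 = -1.4392.
x_1 = (1.7889 − 4.1740·(-1.4392))/6.7082 = 1.1622.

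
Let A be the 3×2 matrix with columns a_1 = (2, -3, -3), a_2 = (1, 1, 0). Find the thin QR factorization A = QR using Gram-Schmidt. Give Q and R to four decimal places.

Q = [[0.4264, 0.7803], [-0.6396, 0.6177], [-0.6396, -0.0975]], R = [[4.6904, -0.2132], [0.0000, 1.3981]]

e_1 = a_1/‖a_1‖ = (2, -3, -3)/4.6904 = (0.4264, -0.6396, -0.6396).
r_{12} = e_1·a_2 = -0.2132.
u_2 = a_2 + 0.2132·e_1 = (1.0909, 0.8636, -0.1364).
‖u_2‖ = 1.3981, so e_2 = (0.7803, 0.6177, -0.0975).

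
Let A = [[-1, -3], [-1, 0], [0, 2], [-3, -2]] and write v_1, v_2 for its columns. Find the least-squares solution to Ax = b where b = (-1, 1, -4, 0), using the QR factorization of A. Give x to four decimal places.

v_1 = (-1, -1, 0, -3); ‖v_1‖ = 3.3166, so q_1 = (-0.3015, -0.3015, 0.0000, -0.9045).
q_1·v_2 = (-0.3015)·(-3) + (-0.3015)·0 + 0.0000·2 + (-0.9045)·(-2) = 2.7136.
u_2 = v_2 − 2.7136·q_1 = (-2.1818, 0.8182, 2.0000, 0.4545).
‖u_2‖ = 3.1042, so q_2 = (-0.7028, 0.2636, 0.6443, 0.1464).
Qᵀb = (0.0000, -1.6107).
Back-substitute: x_2 = -1.6107/3.1042 = -0.5189.
x_1 = (0.0000 − 2.7136·(-0.5189))/3.3166 = 0.4245.

x = (0.4245, -0.5189)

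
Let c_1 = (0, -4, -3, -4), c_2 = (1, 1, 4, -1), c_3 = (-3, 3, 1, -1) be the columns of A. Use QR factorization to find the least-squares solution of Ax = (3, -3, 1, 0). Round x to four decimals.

c_1 = (0, -4, -3, -4); ‖c_1‖ = 6.4031, so q_1 = (0.0000, -0.6247, -0.4685, -0.6247).
q_1·c_2 = 0.0000·1 + (-0.6247)·1 + (-0.4685)·4 + (-0.6247)·(-1) = -1.8741.
u_2 = c_2 + 1.8741·q_1 = (1.0000, -0.1707, 3.1220, -2.1707).
‖u_2‖ = 3.9355, so q_2 = (0.2541, -0.0434, 0.7933, -0.5516).
q_1·c_3 = 0.0000·(-3) + (-0.6247)·3 + (-0.4685)·1 + (-0.6247)·(-1) = -1.7179; q_2·c_3 = 0.2541·(-3) + (-0.0434)·3 + 0.7933·1 + (-0.5516)·(-1) = 0.4524.
u_3 = c_3 + 1.7179·q_1 − 0.4524·q_2 = (-3.1150, 1.9465, -0.1638, -1.8236).
‖u_3‖ = 4.1042, so q_3 = (-0.7590, 0.4743, -0.0399, -0.4443).
Qᵀb = (1.4056, 1.6857, -3.7396).
Back-substitute: x_3 = -3.7396/4.1042 = -0.9112.
x_2 = (1.6857 − 0.4524·(-0.9112))/3.9355 = 0.5331.
x_1 = (1.4056 + 1.8741·0.5331 + 1.7179·(-0.9112))/6.4031 = 0.1311.

x = (0.1311, 0.5331, -0.9112)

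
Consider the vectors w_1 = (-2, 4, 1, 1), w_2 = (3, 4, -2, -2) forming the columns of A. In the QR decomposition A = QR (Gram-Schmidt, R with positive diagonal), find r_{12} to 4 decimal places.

q_1 = w_1/‖w_1‖ = (-2, 4, 1, 1)/4.6904 = (-0.4264, 0.8528, 0.2132, 0.2132).
r_{12} = q_1·w_2 = 1.2792.

r_{12} = 1.2792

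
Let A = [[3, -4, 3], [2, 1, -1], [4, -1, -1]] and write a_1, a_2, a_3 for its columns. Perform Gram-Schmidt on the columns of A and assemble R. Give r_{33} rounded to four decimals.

a_1 = (3, 2, 4); ‖a_1‖ = 5.3852, so e_1 = (0.5571, 0.3714, 0.7428).
e_1·a_2 = 0.5571·(-4) + 0.3714·1 + 0.7428·(-1) = -2.5997.
u_2 = a_2 + 2.5997·e_1 = (-2.5517, 1.9655, 0.9310).
‖u_2‖ = 3.3528, so e_2 = (-0.7611, 0.5862, 0.2777).
e_1·a_3 = 0.5571·3 + 0.3714·(-1) + 0.7428·(-1) = 0.5571; e_2·a_3 = (-0.7611)·3 + 0.5862·(-1) + 0.2777·(-1) = -3.1471.
u_3 = a_3 − 0.5571·e_1 + 3.1471·e_2 = (0.2945, 0.6380, -0.5399).
r_{33} = ‖u_3‖ = 0.8862.

r_{33} = 0.8862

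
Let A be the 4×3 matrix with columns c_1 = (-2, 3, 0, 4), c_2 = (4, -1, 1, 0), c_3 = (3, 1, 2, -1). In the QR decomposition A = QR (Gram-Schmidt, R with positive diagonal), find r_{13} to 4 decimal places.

r_{13} = -1.2999

c_1 = (-2, 3, 0, 4); ‖c_1‖ = 5.3852, so q_1 = (-0.3714, 0.5571, 0.0000, 0.7428).
r_{13} = q_1·c_3 = -1.2999.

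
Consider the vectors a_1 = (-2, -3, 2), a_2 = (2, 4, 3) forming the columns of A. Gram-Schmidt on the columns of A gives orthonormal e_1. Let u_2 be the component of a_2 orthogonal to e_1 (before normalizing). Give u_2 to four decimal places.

a_1 = (-2, -3, 2); ‖a_1‖ = 4.1231, so e_1 = (-0.4851, -0.7276, 0.4851).
e_1·a_2 = (-0.4851)·2 + (-0.7276)·4 + 0.4851·3 = -2.4254.
u_2 = a_2 + 2.4254·e_1 = (0.8235, 2.2353, 4.1765).

u_2 = (0.8235, 2.2353, 4.1765)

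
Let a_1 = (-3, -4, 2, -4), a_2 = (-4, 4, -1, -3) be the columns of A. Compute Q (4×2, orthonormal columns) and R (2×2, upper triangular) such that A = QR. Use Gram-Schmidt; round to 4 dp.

a_1 = (-3, -4, 2, -4); ‖a_1‖ = 6.7082, so q_1 = (-0.4472, -0.5963, 0.2981, -0.5963).
q_1·a_2 = (-0.4472)·(-4) + (-0.5963)·4 + 0.2981·(-1) + (-0.5963)·(-3) = 0.8944.
u_2 = a_2 − 0.8944·q_1 = (-3.6000, 4.5333, -1.2667, -2.4667).
‖u_2‖ = 6.4187, so q_2 = (-0.5609, 0.7063, -0.1973, -0.3843).

Q = [[-0.4472, -0.5609], [-0.5963, 0.7063], [0.2981, -0.1973], [-0.5963, -0.3843]], R = [[6.7082, 0.8944], [0.0000, 6.4187]]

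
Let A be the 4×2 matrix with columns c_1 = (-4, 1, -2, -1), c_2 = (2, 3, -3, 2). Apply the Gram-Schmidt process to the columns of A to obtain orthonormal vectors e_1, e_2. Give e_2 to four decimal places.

e_2 = (0.3569, 0.5978, -0.6067, 0.3837)

e_1 = c_1/‖c_1‖ = (-4, 1, -2, -1)/4.6904 = (-0.8528, 0.2132, -0.4264, -0.2132).
r_{12} = e_1·c_2 = -0.2132.
u_2 = c_2 + 0.2132·e_1 = (1.8182, 3.0455, -3.0909, 1.9545).
‖u_2‖ = 5.0946, so e_2 = (0.3569, 0.5978, -0.6067, 0.3837).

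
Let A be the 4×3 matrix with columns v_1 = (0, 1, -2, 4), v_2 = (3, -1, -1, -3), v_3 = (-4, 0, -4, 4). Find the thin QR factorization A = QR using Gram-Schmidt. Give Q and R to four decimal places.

e_1 = v_1/‖v_1‖ = (0, 1, -2, 4)/4.5826 = (0.0000, 0.2182, -0.4364, 0.8729).
r_{12} = e_1·v_2 = -2.4004.
u_2 = v_2 + 2.4004·e_1 = (3.0000, -0.4762, -2.0476, -0.9048).
‖u_2‖ = 3.7733, so e_2 = (0.7951, -0.1262, -0.5427, -0.2398).
r_{13} = e_1·v_3 = 5.2372; r_{23} = e_2·v_3 = -1.9687.
u_3 = v_3 − 5.2372·e_1 + 1.9687·e_2 = (-2.4348, -1.3913, -2.7826, -1.0435).
‖u_3‖ = 4.0860, so e_3 = (-0.5959, -0.3405, -0.6810, -0.2554).

Q = [[0.0000, 0.7951, -0.5959], [0.2182, -0.1262, -0.3405], [-0.4364, -0.5427, -0.6810], [0.8729, -0.2398, -0.2554]], R = [[4.5826, -2.4004, 5.2372], [0.0000, 3.7733, -1.9687], [0.0000, 0.0000, 4.0860]]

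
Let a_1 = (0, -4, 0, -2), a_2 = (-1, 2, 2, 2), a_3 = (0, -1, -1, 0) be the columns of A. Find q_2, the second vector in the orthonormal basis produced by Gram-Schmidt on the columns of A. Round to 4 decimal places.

a_1 = (0, -4, 0, -2); ‖a_1‖ = 4.4721, so q_1 = (0.0000, -0.8944, 0.0000, -0.4472).
q_1·a_2 = 0.0000·(-1) + (-0.8944)·2 + 0.0000·2 + (-0.4472)·2 = -2.6833.
u_2 = a_2 + 2.6833·q_1 = (-1.0000, -0.4000, 2.0000, 0.8000).
‖u_2‖ = 2.4083, so q_2 = (-0.4152, -0.1661, 0.8305, 0.3322).

q_2 = (-0.4152, -0.1661, 0.8305, 0.3322)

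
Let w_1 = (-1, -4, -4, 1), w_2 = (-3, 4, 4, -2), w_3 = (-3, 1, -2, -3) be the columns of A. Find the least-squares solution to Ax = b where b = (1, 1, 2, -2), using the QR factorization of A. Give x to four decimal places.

x = (-0.7003, -0.2529, 0.2427)

w_1 = (-1, -4, -4, 1); ‖w_1‖ = 5.8310, so q_1 = (-0.1715, -0.6860, -0.6860, 0.1715).
q_1·w_2 = (-0.1715)·(-3) + (-0.6860)·4 + (-0.6860)·4 + 0.1715·(-2) = -5.3165.
u_2 = w_2 + 5.3165·q_1 = (-3.9118, 0.3529, 0.3529, -1.0882).
‖u_2‖ = 4.0909, so q_2 = (-0.9562, 0.0863, 0.0863, -0.2660).
q_1·w_3 = (-0.1715)·(-3) + (-0.6860)·1 + (-0.6860)·(-2) + 0.1715·(-3) = 0.6860; q_2·w_3 = (-0.9562)·(-3) + 0.0863·1 + 0.0863·(-2) + (-0.2660)·(-3) = 3.5804.
u_3 = w_3 − 0.6860·q_1 − 3.5804·q_2 = (0.5413, 1.1617, -1.8383, -2.1652).
‖u_3‖ = 3.1161, so q_3 = (0.1737, 0.3728, -0.5899, -0.6948).
Qᵀb = (-2.5725, -0.1654, 0.7563).
Back-substitute: x_3 = 0.7563/3.1161 = 0.2427.
x_2 = (-0.1654 − 3.5804·0.2427)/4.0909 = -0.2529.
x_1 = (-2.5725 + 5.3165·(-0.2529) − 0.6860·0.2427)/5.8310 = -0.7003.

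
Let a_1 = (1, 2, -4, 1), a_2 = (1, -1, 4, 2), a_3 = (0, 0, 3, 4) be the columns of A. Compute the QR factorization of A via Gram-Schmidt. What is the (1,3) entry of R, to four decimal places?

r_{13} = -1.7056

a_1 = (1, 2, -4, 1); ‖a_1‖ = 4.6904, so e_1 = (0.2132, 0.4264, -0.8528, 0.2132).
r_{13} = e_1·a_3 = -1.7056.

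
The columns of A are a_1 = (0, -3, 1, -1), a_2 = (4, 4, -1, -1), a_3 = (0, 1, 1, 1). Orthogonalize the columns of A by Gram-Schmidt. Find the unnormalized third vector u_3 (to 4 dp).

a_1 = (0, -3, 1, -1); ‖a_1‖ = 3.3166, so q_1 = (0.0000, -0.9045, 0.3015, -0.3015).
q_1·a_2 = 0.0000·4 + (-0.9045)·4 + 0.3015·(-1) + (-0.3015)·(-1) = -3.6181.
u_2 = a_2 + 3.6181·q_1 = (4.0000, 0.7273, 0.0909, -2.0909).
‖u_2‖ = 4.5726, so q_2 = (0.8748, 0.1590, 0.0199, -0.4573).
q_1·a_3 = 0.0000·0 + (-0.9045)·1 + 0.3015·1 + (-0.3015)·1 = -0.9045; q_2·a_3 = 0.8748·0 + 0.1590·1 + 0.0199·1 + (-0.4573)·1 = -0.2783.
u_3 = a_3 + 0.9045·q_1 + 0.2783·q_2 = (0.2435, 0.2261, 1.2783, 0.6000).

u_3 = (0.2435, 0.2261, 1.2783, 0.6000)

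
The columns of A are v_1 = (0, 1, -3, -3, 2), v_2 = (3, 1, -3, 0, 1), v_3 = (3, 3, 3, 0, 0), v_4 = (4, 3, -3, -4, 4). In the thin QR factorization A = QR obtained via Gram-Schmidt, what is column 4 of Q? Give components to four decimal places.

q_4 = (0.3018, -0.6156, 0.3138, -0.0847, 0.6514)

q_1 = v_1/‖v_1‖ = (0, 1, -3, -3, 2)/4.7958 = (0.0000, 0.2085, -0.6255, -0.6255, 0.4170).
r_{12} = q_1·v_2 = 2.5022.
u_2 = v_2 − 2.5022·q_1 = (3.0000, 0.4783, -1.4348, 1.5652, -0.0435).
‖u_2‖ = 3.7066, so q_2 = (0.8094, 0.1290, -0.3871, 0.4223, -0.0117).
r_{13} = q_1·v_3 = -1.2511; r_{23} = q_2·v_3 = 1.6539.
u_3 = v_3 + 1.2511·q_1 − 1.6539·q_2 = (1.6614, 3.0475, 2.8576, -1.4810, 0.5411).
‖u_3‖ = 4.7644, so q_3 = (0.3487, 0.6396, 0.5998, -0.3109, 0.1136).
r_{14} = q_1·v_4 = 6.6725; r_{24} = q_2·v_4 = 3.0498; r_{34} = q_3·v_4 = 3.2121.
u_4 = v_4 − 6.6725·q_1 − 3.0498·q_2 − 3.2121·q_3 = (0.4115, -0.8394, 0.4279, -0.1154, 0.8883).
‖u_4‖ = 1.3636, so q_4 = (0.3018, -0.6156, 0.3138, -0.0847, 0.6514).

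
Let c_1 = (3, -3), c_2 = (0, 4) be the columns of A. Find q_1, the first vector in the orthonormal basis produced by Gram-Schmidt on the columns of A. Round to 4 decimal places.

c_1 = (3, -3); ‖c_1‖ = 4.2426, so q_1 = (0.7071, -0.7071).

q_1 = (0.7071, -0.7071)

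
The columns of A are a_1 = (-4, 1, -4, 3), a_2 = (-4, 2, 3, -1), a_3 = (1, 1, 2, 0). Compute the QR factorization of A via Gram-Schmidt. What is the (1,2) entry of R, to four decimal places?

r_{12} = 0.4629

a_1 = (-4, 1, -4, 3); ‖a_1‖ = 6.4807, so e_1 = (-0.6172, 0.1543, -0.6172, 0.4629).
r_{12} = e_1·a_2 = 0.4629.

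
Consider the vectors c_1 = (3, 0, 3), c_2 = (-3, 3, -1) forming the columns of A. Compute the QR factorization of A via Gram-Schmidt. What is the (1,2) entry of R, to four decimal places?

r_{12} = -2.8284

c_1 = (3, 0, 3); ‖c_1‖ = 4.2426, so q_1 = (0.7071, 0.0000, 0.7071).
r_{12} = q_1·c_2 = -2.8284.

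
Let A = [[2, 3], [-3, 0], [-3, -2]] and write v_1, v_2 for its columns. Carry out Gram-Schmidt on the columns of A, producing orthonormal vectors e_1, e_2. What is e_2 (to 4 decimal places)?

e_2 = (0.7514, 0.6441, -0.1431)

v_1 = (2, -3, -3); ‖v_1‖ = 4.6904, so e_1 = (0.4264, -0.6396, -0.6396).
e_1·v_2 = 0.4264·3 + (-0.6396)·0 + (-0.6396)·(-2) = 2.5584.
u_2 = v_2 − 2.5584·e_1 = (1.9091, 1.6364, -0.3636).
‖u_2‖ = 2.5406, so e_2 = (0.7514, 0.6441, -0.1431).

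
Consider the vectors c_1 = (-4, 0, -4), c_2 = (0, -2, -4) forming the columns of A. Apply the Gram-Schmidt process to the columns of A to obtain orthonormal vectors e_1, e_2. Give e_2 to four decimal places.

e_2 = (0.5774, -0.5774, -0.5774)

e_1 = c_1/‖c_1‖ = (-4, 0, -4)/5.6569 = (-0.7071, 0.0000, -0.7071).
r_{12} = e_1·c_2 = 2.8284.
u_2 = c_2 − 2.8284·e_1 = (2.0000, -2.0000, -2.0000).
‖u_2‖ = 3.4641, so e_2 = (0.5774, -0.5774, -0.5774).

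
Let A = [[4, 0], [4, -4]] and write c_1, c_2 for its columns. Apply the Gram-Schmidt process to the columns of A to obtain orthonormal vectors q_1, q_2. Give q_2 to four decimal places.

q_2 = (0.7071, -0.7071)

c_1 = (4, 4); ‖c_1‖ = 5.6569, so q_1 = (0.7071, 0.7071).
q_1·c_2 = 0.7071·0 + 0.7071·(-4) = -2.8284.
u_2 = c_2 + 2.8284·q_1 = (2.0000, -2.0000).
‖u_2‖ = 2.8284, so q_2 = (0.7071, -0.7071).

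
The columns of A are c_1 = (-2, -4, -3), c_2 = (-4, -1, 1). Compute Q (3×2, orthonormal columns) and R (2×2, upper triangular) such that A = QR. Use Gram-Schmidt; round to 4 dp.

Q = [[-0.3714, -0.8666], [-0.7428, 0.0619], [-0.5571, 0.4952]], R = [[5.3852, 1.6713], [0.0000, 3.8996]]

c_1 = (-2, -4, -3); ‖c_1‖ = 5.3852, so q_1 = (-0.3714, -0.7428, -0.5571).
q_1·c_2 = (-0.3714)·(-4) + (-0.7428)·(-1) + (-0.5571)·1 = 1.6713.
u_2 = c_2 − 1.6713·q_1 = (-3.3793, 0.2414, 1.9310).
‖u_2‖ = 3.8996, so q_2 = (-0.8666, 0.0619, 0.4952).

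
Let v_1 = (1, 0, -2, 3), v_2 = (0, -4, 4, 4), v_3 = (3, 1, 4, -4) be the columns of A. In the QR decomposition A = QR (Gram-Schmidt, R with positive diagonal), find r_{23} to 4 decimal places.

v_1 = (1, 0, -2, 3); ‖v_1‖ = 3.7417, so e_1 = (0.2673, 0.0000, -0.5345, 0.8018).
e_1·v_2 = 0.2673·0 + 0.0000·(-4) + (-0.5345)·4 + 0.8018·4 = 1.0690.
u_2 = v_2 − 1.0690·e_1 = (-0.2857, -4.0000, 4.5714, 3.1429).
‖u_2‖ = 6.8452, so e_2 = (-0.0417, -0.5843, 0.6678, 0.4591).
r_{23} = e_2·v_3 = 0.1252.

r_{23} = 0.1252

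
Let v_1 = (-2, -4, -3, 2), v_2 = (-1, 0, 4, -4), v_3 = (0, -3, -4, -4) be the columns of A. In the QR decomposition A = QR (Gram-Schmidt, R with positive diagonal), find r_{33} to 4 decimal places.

r_{33} = 5.4733

v_1 = (-2, -4, -3, 2); ‖v_1‖ = 5.7446, so e_1 = (-0.3482, -0.6963, -0.5222, 0.3482).
e_1·v_2 = (-0.3482)·(-1) + (-0.6963)·0 + (-0.5222)·4 + 0.3482·(-4) = -3.1334.
u_2 = v_2 + 3.1334·e_1 = (-2.0909, -2.1818, 2.3636, -2.9091).
‖u_2‖ = 4.8148, so e_2 = (-0.4343, -0.4532, 0.4909, -0.6042).
e_1·v_3 = (-0.3482)·0 + (-0.6963)·(-3) + (-0.5222)·(-4) + 0.3482·(-4) = 2.7852; e_2·v_3 = (-0.4343)·0 + (-0.4532)·(-3) + 0.4909·(-4) + (-0.6042)·(-4) = 1.8126.
u_3 = v_3 − 2.7852·e_1 − 1.8126·e_2 = (1.7569, -0.2392, -3.4353, -3.8745).
r_{33} = ‖u_3‖ = 5.4733.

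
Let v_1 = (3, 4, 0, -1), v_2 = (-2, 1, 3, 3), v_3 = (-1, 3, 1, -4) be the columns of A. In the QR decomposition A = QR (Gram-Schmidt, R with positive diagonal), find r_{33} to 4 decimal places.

r_{33} = 4.5164

e_1 = v_1/‖v_1‖ = (3, 4, 0, -1)/5.0990 = (0.5883, 0.7845, 0.0000, -0.1961).
r_{12} = e_1·v_2 = -0.9806.
u_2 = v_2 + 0.9806·e_1 = (-1.4231, 1.7692, 3.0000, 2.8077).
‖u_2‖ = 4.6945, so e_2 = (-0.3031, 0.3769, 0.6390, 0.5981).
r_{13} = e_1·v_3 = 2.5495; r_{23} = e_2·v_3 = -0.3195.
u_3 = v_3 − 2.5495·e_1 + 0.3195·e_2 = (-2.5969, 1.1204, 1.2042, -3.3089).
r_{33} = ‖u_3‖ = 4.5164.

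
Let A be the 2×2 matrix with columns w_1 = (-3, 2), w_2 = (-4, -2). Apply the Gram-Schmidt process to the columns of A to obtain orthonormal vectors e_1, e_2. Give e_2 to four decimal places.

e_1 = w_1/‖w_1‖ = (-3, 2)/3.6056 = (-0.8321, 0.5547).
r_{12} = e_1·w_2 = 2.2188.
u_2 = w_2 − 2.2188·e_1 = (-2.1538, -3.2308).
‖u_2‖ = 3.8829, so e_2 = (-0.5547, -0.8321).

e_2 = (-0.5547, -0.8321)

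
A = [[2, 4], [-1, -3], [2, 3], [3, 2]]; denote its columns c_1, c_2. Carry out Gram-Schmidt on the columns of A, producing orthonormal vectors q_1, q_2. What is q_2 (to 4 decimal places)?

c_1 = (2, -1, 2, 3); ‖c_1‖ = 4.2426, so q_1 = (0.4714, -0.2357, 0.4714, 0.7071).
q_1·c_2 = 0.4714·4 + (-0.2357)·(-3) + 0.4714·3 + 0.7071·2 = 5.4212.
u_2 = c_2 − 5.4212·q_1 = (1.4444, -1.7222, 0.4444, -1.8333).
‖u_2‖ = 2.9345, so q_2 = (0.4922, -0.5869, 0.1515, -0.6248).

q_2 = (0.4922, -0.5869, 0.1515, -0.6248)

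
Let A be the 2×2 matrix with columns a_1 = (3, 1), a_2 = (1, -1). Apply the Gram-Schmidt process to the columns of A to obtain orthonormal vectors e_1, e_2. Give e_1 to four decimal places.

a_1 = (3, 1); ‖a_1‖ = 3.1623, so e_1 = (0.9487, 0.3162).

e_1 = (0.9487, 0.3162)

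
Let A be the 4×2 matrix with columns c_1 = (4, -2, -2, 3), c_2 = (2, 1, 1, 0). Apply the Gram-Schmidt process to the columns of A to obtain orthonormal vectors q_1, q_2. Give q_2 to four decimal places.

q_1 = c_1/‖c_1‖ = (4, -2, -2, 3)/5.7446 = (0.6963, -0.3482, -0.3482, 0.5222).
r_{12} = q_1·c_2 = 0.6963.
u_2 = c_2 − 0.6963·q_1 = (1.5152, 1.2424, 1.2424, -0.3636).
‖u_2‖ = 2.3484, so q_2 = (0.6452, 0.5290, 0.5290, -0.1548).

q_2 = (0.6452, 0.5290, 0.5290, -0.1548)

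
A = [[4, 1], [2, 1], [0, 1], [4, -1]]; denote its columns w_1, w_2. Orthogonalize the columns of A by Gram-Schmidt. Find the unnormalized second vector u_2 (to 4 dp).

w_1 = (4, 2, 0, 4); ‖w_1‖ = 6.0000, so e_1 = (0.6667, 0.3333, 0.0000, 0.6667).
e_1·w_2 = 0.6667·1 + 0.3333·1 + 0.0000·1 + 0.6667·(-1) = 0.3333.
u_2 = w_2 − 0.3333·e_1 = (0.7778, 0.8889, 1.0000, -1.2222).

u_2 = (0.7778, 0.8889, 1.0000, -1.2222)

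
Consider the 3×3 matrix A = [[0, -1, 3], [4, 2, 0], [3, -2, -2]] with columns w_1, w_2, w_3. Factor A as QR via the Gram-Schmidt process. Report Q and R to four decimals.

Q = [[0.0000, -0.3363, 0.9417], [0.8000, 0.5650, 0.2018], [0.6000, -0.7534, -0.2691]], R = [[5.0000, 0.4000, -1.2000], [0.0000, 2.9732, 0.4978], [0.0000, 0.0000, 3.3634]]

e_1 = w_1/‖w_1‖ = (0, 4, 3)/5.0000 = (0.0000, 0.8000, 0.6000).
r_{12} = e_1·w_2 = 0.4000.
u_2 = w_2 − 0.4000·e_1 = (-1.0000, 1.6800, -2.2400).
‖u_2‖ = 2.9732, so e_2 = (-0.3363, 0.5650, -0.7534).
r_{13} = e_1·w_3 = -1.2000; r_{23} = e_2·w_3 = 0.4978.
u_3 = w_3 + 1.2000·e_1 − 0.4978·e_2 = (3.1674, 0.6787, -0.9050).
‖u_3‖ = 3.3634, so e_3 = (0.9417, 0.2018, -0.2691).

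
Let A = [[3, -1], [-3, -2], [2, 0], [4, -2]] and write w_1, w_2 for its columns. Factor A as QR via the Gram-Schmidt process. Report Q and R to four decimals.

w_1 = (3, -3, 2, 4); ‖w_1‖ = 6.1644, so e_1 = (0.4867, -0.4867, 0.3244, 0.6489).
e_1·w_2 = 0.4867·(-1) + (-0.4867)·(-2) + 0.3244·0 + 0.6489·(-2) = -0.8111.
u_2 = w_2 + 0.8111·e_1 = (-0.6053, -2.3947, 0.2632, -1.4737).
‖u_2‖ = 2.8883, so e_2 = (-0.2096, -0.8291, 0.0911, -0.5102).

Q = [[0.4867, -0.2096], [-0.4867, -0.8291], [0.3244, 0.0911], [0.6489, -0.5102]], R = [[6.1644, -0.8111], [0.0000, 2.8883]]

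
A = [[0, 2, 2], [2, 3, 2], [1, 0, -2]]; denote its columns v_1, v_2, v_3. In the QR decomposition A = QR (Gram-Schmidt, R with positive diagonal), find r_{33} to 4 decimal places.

e_1 = v_1/‖v_1‖ = (0, 2, 1)/2.2361 = (0.0000, 0.8944, 0.4472).
r_{12} = e_1·v_2 = 2.6833.
u_2 = v_2 − 2.6833·e_1 = (2.0000, 0.6000, -1.2000).
‖u_2‖ = 2.4083, so e_2 = (0.8305, 0.2491, -0.4983).
r_{13} = e_1·v_3 = 0.8944; r_{23} = e_2·v_3 = 3.1557.
u_3 = v_3 − 0.8944·e_1 − 3.1557·e_2 = (-0.6207, 0.4138, -0.8276).
r_{33} = ‖u_3‖ = 1.1142.

r_{33} = 1.1142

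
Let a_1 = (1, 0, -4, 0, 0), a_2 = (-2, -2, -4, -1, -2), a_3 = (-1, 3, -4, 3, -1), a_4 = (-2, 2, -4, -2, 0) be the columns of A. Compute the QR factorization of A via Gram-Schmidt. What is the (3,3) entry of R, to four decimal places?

r_{33} = 4.7602

a_1 = (1, 0, -4, 0, 0); ‖a_1‖ = 4.1231, so e_1 = (0.2425, 0.0000, -0.9701, 0.0000, 0.0000).
e_1·a_2 = 0.2425·(-2) + 0.0000·(-2) + (-0.9701)·(-4) + 0.0000·(-1) + 0.0000·(-2) = 3.3955.
u_2 = a_2 − 3.3955·e_1 = (-2.8235, -2.0000, -0.7059, -1.0000, -2.0000).
‖u_2‖ = 4.1798, so e_2 = (-0.6755, -0.4785, -0.1689, -0.2392, -0.4785).
e_1·a_3 = 0.2425·(-1) + 0.0000·3 + (-0.9701)·(-4) + 0.0000·3 + 0.0000·(-1) = 3.6380; e_2·a_3 = (-0.6755)·(-1) + (-0.4785)·3 + (-0.1689)·(-4) + (-0.2392)·3 + (-0.4785)·(-1) = -0.3237.
u_3 = a_3 − 3.6380·e_1 + 0.3237·e_2 = (-2.1010, 2.8451, -0.5253, 2.9226, -1.1549).
r_{33} = ‖u_3‖ = 4.7602.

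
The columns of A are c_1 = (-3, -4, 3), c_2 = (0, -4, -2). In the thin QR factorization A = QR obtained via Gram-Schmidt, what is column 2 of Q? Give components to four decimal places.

c_1 = (-3, -4, 3); ‖c_1‖ = 5.8310, so e_1 = (-0.5145, -0.6860, 0.5145).
e_1·c_2 = (-0.5145)·0 + (-0.6860)·(-4) + 0.5145·(-2) = 1.7150.
u_2 = c_2 − 1.7150·e_1 = (0.8824, -2.8235, -2.8824).
‖u_2‖ = 4.1302, so e_2 = (0.2136, -0.6836, -0.6979).

e_2 = (0.2136, -0.6836, -0.6979)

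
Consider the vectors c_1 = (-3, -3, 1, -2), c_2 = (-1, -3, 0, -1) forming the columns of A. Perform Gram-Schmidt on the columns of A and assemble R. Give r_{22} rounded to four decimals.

c_1 = (-3, -3, 1, -2); ‖c_1‖ = 4.7958, so e_1 = (-0.6255, -0.6255, 0.2085, -0.4170).
e_1·c_2 = (-0.6255)·(-1) + (-0.6255)·(-3) + 0.2085·0 + (-0.4170)·(-1) = 2.9192.
u_2 = c_2 − 2.9192·e_1 = (0.8261, -1.1739, -0.6087, 0.2174).
r_{22} = ‖u_2‖ = 1.5742.

r_{22} = 1.5742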